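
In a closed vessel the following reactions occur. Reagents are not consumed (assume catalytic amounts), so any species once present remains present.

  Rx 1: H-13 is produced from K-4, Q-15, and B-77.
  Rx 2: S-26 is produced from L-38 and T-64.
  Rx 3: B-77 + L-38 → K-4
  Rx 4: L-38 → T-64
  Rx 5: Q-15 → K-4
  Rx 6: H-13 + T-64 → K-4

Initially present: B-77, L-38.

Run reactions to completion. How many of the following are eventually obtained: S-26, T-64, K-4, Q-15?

B-77 and L-38 present → K-4 forms (Rx 3).
L-38 present → T-64 forms (Rx 4).
L-38 and T-64 present → S-26 forms (Rx 2).
S-26: reached.
T-64: reached.
K-4: reached.
No rule produces Q-15, and it is not given.
Reached: S-26, T-64, and K-4 — 3 of the 4.

3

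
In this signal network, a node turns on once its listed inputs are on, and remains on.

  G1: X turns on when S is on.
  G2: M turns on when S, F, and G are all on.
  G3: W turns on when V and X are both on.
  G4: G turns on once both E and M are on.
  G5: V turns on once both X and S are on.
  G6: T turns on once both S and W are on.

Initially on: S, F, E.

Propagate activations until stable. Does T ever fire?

G1: S on → X on.
X and S are on, so V turns on (G5).
V and X are on, so W turns on (G3).
S and W are on, so T turns on (G6).

Yes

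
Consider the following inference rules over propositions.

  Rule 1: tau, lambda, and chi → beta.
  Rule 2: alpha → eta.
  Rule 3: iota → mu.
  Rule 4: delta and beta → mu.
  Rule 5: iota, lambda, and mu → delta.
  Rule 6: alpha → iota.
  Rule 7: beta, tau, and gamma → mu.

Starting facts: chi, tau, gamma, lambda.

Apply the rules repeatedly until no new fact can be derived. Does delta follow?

delta would need iota, lambda, and mu (Rule 5), but iota is never established.

No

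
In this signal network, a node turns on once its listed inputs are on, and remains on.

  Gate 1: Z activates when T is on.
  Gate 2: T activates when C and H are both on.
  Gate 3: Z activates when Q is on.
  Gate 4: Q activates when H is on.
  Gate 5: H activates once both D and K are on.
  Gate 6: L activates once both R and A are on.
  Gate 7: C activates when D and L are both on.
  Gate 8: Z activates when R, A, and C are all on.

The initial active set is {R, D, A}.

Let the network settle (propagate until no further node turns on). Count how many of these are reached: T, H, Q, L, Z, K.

2

Gate 6: R and A on → L on.
Gate 7: D and L on → C on.
R, A, and C are on, so Z activates (Gate 8).
T would need C and H (Gate 2), but H never turns on.
H would need D and K (Gate 5), but K never turns on.
Q would need H (Gate 4), but H never turns on.
L: reached.
Z: reached.
No rule produces K, and it is not given.
Reached: L and Z — 2 of the 6.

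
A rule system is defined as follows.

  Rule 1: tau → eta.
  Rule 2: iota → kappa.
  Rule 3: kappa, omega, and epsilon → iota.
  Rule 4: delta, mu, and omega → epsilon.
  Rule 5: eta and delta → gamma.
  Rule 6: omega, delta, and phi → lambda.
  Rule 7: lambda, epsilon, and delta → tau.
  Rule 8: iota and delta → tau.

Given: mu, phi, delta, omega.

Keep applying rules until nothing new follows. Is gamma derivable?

Yes

From omega, delta, and phi, Rule 6 gives lambda.
delta, mu, and omega hold, so epsilon follows (Rule 4).
From lambda, epsilon, and delta, Rule 7 gives tau.
From tau, Rule 1 gives eta.
From eta and delta, Rule 5 gives gamma.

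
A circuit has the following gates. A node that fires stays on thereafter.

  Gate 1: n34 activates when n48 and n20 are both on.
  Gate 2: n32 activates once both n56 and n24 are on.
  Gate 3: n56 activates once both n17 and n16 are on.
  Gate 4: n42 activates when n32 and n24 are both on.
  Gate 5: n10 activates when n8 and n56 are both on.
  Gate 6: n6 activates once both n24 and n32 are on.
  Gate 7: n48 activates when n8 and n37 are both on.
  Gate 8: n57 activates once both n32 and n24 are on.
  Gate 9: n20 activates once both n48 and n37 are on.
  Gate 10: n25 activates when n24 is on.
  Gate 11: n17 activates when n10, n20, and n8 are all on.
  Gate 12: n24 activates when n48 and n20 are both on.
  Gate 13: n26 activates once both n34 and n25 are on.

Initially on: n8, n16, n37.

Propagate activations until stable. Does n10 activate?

No

n10 would need n8 and n56 (Gate 5), but n56 never turns on.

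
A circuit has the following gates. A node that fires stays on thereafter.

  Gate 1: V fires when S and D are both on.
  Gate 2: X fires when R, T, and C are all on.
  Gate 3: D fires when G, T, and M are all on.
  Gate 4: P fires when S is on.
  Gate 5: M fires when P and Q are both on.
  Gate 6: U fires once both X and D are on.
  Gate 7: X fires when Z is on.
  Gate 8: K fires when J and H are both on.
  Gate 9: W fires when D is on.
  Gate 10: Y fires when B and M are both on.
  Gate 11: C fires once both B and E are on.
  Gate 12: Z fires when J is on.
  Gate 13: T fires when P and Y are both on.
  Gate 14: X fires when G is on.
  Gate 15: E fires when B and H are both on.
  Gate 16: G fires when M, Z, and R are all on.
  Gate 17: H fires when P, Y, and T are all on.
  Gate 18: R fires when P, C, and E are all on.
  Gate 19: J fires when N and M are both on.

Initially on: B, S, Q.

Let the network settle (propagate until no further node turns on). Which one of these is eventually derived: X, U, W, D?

X

Gate 4: S on → P on.
Gate 5: P and Q on → M on.
Gate 10: B and M on → Y on.
P and Y are on, so T fires (Gate 13).
P, Y, and T are on, so H fires (Gate 17).
Gate 15: B and H on → E on.
Gate 11: B and E on → C on.
Gate 18: P, C, and E on → R on.
R, T, and C are on, so X fires (Gate 2).
W would need D (Gate 9), but D never turns on. U would need X and D (Gate 6), but D never turns on. D would need G, T, and M (Gate 3), but G never turns on.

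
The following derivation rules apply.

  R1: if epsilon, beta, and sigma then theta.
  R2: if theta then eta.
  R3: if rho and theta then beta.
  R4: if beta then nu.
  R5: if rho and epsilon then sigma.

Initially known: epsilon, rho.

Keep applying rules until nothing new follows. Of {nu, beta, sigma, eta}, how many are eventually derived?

rho and epsilon hold, so sigma follows (R5).
nu would need beta (R4), but beta is never established.
beta would need rho and theta (R3), but theta is never established.
sigma: reached.
eta would need theta (R2), but theta is never established.
Reached: sigma — 1 of the 4.

1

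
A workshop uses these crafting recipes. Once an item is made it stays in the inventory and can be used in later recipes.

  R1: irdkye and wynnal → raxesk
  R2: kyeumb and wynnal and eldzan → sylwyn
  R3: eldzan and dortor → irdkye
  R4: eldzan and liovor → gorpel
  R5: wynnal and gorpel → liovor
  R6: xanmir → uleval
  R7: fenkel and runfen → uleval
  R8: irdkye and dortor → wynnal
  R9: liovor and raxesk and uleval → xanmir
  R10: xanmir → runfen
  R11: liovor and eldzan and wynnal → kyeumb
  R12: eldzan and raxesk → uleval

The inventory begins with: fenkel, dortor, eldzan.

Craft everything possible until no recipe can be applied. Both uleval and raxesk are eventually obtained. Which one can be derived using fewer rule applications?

raxesk

raxesk: eldzan and dortor → irdkye (R3). irdkye and dortor → wynnal (R8). Using R1, irdkye and wynnal make raxesk. [3 rule applications]
uleval: Using R3, eldzan and dortor make irdkye. Using R8, irdkye and dortor make wynnal. irdkye and wynnal → raxesk (R1). eldzan and raxesk → uleval (R12). [4 rule applications]
raxesk needs fewer.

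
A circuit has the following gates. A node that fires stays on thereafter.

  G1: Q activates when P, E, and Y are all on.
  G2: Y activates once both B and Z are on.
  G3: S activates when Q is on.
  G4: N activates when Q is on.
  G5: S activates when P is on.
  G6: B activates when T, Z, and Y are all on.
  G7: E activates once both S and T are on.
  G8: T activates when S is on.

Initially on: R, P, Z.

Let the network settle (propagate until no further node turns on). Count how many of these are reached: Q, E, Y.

G5: P on → S on.
S is on, so T activates (G8).
G7: S and T on → E on.
Q would need P, E, and Y (G1), but Y never turns on.
E: reached.
Y would need B and Z (G2), but B never turns on.
Reached: E — 1 of the 3.

1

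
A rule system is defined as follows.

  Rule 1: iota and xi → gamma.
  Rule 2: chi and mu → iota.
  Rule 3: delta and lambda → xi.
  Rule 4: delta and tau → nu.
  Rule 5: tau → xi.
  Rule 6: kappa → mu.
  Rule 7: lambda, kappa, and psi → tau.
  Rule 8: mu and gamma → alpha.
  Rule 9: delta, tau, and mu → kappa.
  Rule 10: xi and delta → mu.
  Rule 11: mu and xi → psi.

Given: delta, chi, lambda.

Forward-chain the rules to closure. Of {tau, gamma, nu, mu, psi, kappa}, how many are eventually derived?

3

delta and lambda hold, so xi follows (Rule 3).
xi and delta hold, so mu follows (Rule 10).
chi and mu hold, so iota follows (Rule 2).
From mu and xi, Rule 11 gives psi.
iota and xi hold, so gamma follows (Rule 1).
tau would need lambda, kappa, and psi (Rule 7), but kappa is never established.
gamma: reached.
nu would need delta and tau (Rule 4), but tau is never established.
mu: reached.
psi: reached.
kappa would need delta, tau, and mu (Rule 9), but tau is never established.
Reached: gamma, mu, and psi — 3 of the 6.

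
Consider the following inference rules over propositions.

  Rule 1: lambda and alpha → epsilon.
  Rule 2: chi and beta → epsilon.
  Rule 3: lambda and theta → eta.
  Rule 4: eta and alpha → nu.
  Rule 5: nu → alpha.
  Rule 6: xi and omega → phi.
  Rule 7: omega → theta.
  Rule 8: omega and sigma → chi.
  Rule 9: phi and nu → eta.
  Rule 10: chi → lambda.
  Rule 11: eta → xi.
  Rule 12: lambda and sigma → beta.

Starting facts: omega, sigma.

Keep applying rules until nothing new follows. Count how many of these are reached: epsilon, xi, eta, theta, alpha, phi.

5

From omega and sigma, Rule 8 gives chi.
omega holds, so theta follows (Rule 7).
From chi, Rule 10 gives lambda.
From lambda and sigma, Rule 12 gives beta.
lambda and theta hold, so eta follows (Rule 3).
From eta, Rule 11 gives xi.
chi and beta hold, so epsilon follows (Rule 2).
From xi and omega, Rule 6 gives phi.
epsilon: reached.
xi: reached.
eta: reached.
theta: reached.
alpha would need nu (Rule 5), but nu is never established.
phi: reached.
Reached: epsilon, xi, eta, theta, and phi — 5 of the 6.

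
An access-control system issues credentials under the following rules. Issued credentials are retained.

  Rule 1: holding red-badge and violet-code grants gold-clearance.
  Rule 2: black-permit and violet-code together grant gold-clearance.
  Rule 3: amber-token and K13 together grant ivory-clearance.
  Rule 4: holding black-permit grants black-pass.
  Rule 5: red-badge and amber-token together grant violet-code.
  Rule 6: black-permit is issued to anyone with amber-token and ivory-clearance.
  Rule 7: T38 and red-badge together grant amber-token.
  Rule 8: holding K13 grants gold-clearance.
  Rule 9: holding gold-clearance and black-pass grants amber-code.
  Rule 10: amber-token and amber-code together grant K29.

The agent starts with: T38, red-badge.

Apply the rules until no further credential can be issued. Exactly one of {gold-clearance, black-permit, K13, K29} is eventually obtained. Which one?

Holding T38 and red-badge grants amber-token (Rule 7).
Holding red-badge and amber-token grants violet-code (Rule 5).
Holding red-badge and violet-code grants gold-clearance (Rule 1).
K29 would need amber-token and amber-code (Rule 10), but amber-code is never granted. No rule produces K13, and it is not given. black-permit would need amber-token and ivory-clearance (Rule 6), but ivory-clearance is never granted.

gold-clearance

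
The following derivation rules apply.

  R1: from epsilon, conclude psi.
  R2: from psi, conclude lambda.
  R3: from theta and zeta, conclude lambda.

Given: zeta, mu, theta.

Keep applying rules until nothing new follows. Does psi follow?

No

psi would need epsilon (R1), but epsilon is never established.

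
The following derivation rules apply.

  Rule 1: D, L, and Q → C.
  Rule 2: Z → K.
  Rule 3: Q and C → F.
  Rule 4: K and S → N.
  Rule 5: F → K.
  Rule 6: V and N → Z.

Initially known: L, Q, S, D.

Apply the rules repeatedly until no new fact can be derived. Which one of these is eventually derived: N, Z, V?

From D, L, and Q, Rule 1 gives C.
From Q and C, Rule 3 gives F.
F holds, so K follows (Rule 5).
K and S hold, so N follows (Rule 4).
Z would need V and N (Rule 6), but V is never established. No rule produces V, and it is not given.

N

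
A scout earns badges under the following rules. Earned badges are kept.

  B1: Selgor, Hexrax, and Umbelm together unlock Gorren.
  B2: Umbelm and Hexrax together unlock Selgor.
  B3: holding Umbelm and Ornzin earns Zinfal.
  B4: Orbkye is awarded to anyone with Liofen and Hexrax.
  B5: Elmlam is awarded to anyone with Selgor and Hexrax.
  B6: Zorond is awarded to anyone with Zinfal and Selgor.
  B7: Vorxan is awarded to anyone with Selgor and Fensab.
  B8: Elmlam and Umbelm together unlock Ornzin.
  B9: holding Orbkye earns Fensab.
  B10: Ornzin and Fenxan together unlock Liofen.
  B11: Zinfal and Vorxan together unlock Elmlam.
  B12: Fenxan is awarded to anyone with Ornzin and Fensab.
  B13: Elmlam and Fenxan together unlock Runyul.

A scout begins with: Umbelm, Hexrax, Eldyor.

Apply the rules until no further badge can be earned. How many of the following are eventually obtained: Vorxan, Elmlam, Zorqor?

With Umbelm and Hexrax, Selgor is earned (B2).
With Selgor and Hexrax, Elmlam is earned (B5).
Vorxan would need Selgor and Fensab (B7), but Fensab is never earned.
Elmlam: reached.
No rule produces Zorqor, and it is not given.
Reached: Elmlam — 1 of the 3.

1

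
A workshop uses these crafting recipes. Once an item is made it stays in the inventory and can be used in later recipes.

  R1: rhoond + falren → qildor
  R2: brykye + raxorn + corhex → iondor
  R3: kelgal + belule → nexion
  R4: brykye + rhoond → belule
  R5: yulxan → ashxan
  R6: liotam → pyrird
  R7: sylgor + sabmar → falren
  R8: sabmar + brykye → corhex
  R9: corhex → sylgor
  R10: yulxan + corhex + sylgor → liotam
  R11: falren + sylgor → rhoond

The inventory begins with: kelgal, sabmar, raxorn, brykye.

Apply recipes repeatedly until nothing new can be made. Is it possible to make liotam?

liotam would need yulxan, corhex, and sylgor (R10), but yulxan is never obtained.

No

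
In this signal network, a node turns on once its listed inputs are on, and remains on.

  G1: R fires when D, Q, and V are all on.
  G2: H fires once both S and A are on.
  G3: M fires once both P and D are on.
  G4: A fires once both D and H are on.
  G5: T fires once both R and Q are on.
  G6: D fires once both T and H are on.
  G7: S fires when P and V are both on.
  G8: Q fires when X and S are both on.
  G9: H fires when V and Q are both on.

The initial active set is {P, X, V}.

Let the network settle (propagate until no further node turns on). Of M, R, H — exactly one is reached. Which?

P and V are on, so S fires (G7).
G8: X and S on → Q on.
V and Q are on, so H fires (G9).
M would need P and D (G3), but D never turns on. R would need D, Q, and V (G1), but D never turns on.

H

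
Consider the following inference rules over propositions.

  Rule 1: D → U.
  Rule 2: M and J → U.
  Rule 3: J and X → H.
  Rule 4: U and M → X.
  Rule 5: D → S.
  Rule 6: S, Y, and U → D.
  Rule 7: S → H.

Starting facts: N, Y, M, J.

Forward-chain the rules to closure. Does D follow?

D would need S, Y, and U (Rule 6), but S is never established.

No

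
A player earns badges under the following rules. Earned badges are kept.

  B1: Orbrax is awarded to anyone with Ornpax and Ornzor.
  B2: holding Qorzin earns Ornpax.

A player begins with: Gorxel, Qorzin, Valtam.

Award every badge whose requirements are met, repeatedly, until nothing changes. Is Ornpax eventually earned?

With Qorzin, Ornpax is earned (B2).

Yes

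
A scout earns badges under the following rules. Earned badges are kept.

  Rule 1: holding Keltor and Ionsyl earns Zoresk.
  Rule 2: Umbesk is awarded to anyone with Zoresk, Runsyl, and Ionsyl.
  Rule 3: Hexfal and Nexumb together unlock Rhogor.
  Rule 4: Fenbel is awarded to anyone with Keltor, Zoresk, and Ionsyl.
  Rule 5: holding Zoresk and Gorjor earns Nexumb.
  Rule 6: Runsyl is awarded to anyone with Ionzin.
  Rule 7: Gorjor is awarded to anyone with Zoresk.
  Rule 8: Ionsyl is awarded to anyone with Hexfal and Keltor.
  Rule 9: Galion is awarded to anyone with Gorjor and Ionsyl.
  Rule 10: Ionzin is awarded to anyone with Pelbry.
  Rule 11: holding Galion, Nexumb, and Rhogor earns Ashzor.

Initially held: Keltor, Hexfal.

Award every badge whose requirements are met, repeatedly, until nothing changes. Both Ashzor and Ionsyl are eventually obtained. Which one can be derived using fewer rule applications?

Ionsyl

Ionsyl: With Hexfal and Keltor, Ionsyl is earned (Rule 8). [1 rule application]
Ashzor: With Hexfal and Keltor, Ionsyl is earned (Rule 8). With Keltor and Ionsyl, Zoresk is earned (Rule 1). With Zoresk, Gorjor is earned (Rule 7). With Zoresk and Gorjor, Nexumb is earned (Rule 5). With Gorjor and Ionsyl, Galion is earned (Rule 9). With Hexfal and Nexumb, Rhogor is earned (Rule 3). With Galion, Nexumb, and Rhogor, Ashzor is earned (Rule 11). [7 rule applications]
Ionsyl needs fewer.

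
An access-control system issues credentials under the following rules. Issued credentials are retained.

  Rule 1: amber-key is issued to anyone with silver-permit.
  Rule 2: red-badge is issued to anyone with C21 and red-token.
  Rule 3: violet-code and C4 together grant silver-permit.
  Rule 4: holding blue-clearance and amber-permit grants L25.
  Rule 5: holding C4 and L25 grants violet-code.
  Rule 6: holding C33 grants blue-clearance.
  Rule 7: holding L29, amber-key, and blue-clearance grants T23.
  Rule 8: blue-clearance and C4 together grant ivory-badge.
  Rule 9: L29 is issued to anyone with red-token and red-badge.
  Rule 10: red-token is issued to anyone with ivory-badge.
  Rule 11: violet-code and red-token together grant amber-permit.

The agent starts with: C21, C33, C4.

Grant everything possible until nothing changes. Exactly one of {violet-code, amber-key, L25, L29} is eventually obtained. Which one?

Holding C33 grants blue-clearance (Rule 6).
Holding blue-clearance and C4 grants ivory-badge (Rule 8).
Holding ivory-badge grants red-token (Rule 10).
Holding C21 and red-token grants red-badge (Rule 2).
Holding red-token and red-badge grants L29 (Rule 9).
violet-code would need C4 and L25 (Rule 5), but L25 is never granted. L25 would need blue-clearance and amber-permit (Rule 4), but amber-permit is never granted. amber-key would need silver-permit (Rule 1), but silver-permit is never granted.

L29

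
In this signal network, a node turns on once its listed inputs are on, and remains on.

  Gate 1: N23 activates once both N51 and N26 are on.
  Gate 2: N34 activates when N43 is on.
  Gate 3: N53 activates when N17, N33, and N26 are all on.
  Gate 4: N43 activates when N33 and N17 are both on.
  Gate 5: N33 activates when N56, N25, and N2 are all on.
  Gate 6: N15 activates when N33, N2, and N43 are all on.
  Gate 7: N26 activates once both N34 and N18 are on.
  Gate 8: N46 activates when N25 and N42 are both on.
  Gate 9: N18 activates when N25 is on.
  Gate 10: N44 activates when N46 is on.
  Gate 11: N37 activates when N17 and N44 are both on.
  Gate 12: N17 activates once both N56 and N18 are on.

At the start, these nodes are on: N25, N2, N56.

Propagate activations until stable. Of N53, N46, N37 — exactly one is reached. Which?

Gate 9: N25 on → N18 on.
N56, N25, and N2 are on, so N33 activates (Gate 5).
Gate 12: N56 and N18 on → N17 on.
N33 and N17 are on, so N43 activates (Gate 4).
N43 is on, so N34 activates (Gate 2).
Gate 7: N34 and N18 on → N26 on.
N17, N33, and N26 are on, so N53 activates (Gate 3).
N46 would need N25 and N42 (Gate 8), but N42 never turns on. N37 would need N17 and N44 (Gate 11), but N44 never turns on.

N53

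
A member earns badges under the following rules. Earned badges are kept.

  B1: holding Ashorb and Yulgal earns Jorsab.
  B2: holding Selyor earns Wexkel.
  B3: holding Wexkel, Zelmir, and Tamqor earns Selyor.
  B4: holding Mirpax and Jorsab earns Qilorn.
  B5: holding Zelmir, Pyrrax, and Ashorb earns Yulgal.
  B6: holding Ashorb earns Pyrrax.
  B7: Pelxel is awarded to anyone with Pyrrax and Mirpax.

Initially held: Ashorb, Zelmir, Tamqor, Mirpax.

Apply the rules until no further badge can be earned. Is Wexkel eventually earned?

No

Wexkel would need Selyor (B2), but Selyor is never earned.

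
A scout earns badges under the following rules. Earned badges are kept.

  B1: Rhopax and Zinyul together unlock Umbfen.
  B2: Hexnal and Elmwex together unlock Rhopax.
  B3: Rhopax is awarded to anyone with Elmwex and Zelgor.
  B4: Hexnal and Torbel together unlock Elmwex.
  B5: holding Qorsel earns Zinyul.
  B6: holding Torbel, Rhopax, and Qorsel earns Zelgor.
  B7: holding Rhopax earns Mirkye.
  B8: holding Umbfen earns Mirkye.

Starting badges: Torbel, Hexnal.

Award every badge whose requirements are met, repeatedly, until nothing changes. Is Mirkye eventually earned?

Yes

With Hexnal and Torbel, Elmwex is earned (B4).
With Hexnal and Elmwex, Rhopax is earned (B2).
With Rhopax, Mirkye is earned (B7).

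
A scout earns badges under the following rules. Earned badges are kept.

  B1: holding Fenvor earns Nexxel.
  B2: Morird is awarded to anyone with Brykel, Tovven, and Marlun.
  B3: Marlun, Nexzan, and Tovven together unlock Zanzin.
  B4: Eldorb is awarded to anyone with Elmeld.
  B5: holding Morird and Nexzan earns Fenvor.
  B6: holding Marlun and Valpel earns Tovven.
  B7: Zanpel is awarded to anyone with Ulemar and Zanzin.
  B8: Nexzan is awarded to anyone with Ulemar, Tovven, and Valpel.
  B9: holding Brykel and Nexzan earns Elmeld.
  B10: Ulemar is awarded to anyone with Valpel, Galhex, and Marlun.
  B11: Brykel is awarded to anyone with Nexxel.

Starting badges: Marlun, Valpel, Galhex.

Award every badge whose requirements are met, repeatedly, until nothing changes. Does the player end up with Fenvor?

No

Fenvor would need Morird and Nexzan (B5), but Morird is never earned.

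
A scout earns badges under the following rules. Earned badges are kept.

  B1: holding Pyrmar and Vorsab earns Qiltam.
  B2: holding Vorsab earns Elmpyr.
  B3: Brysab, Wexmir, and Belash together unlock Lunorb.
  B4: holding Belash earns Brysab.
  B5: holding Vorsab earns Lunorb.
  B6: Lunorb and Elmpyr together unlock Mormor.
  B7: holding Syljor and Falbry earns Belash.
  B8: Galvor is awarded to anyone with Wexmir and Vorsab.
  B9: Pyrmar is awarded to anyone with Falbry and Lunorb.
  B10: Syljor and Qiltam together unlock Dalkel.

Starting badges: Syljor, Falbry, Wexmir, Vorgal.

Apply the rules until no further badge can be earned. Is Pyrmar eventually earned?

With Syljor and Falbry, Belash is earned (B7).
With Belash, Brysab is earned (B4).
With Brysab, Wexmir, and Belash, Lunorb is earned (B3).
With Falbry and Lunorb, Pyrmar is earned (B9).

Yes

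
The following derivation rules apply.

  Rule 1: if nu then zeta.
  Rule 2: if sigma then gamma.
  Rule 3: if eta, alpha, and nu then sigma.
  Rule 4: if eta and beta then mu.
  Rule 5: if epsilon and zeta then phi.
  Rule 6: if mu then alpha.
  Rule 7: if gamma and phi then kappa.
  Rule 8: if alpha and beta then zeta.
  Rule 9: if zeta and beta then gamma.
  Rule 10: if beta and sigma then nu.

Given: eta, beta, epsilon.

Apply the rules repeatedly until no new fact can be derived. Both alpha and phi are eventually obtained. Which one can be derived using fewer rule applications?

alpha

alpha: From eta and beta, Rule 4 gives mu. From mu, Rule 6 gives alpha. [2 rule applications]
phi: eta and beta hold, so mu follows (Rule 4). mu holds, so alpha follows (Rule 6). From alpha and beta, Rule 8 gives zeta. epsilon and zeta hold, so phi follows (Rule 5). [4 rule applications]
alpha needs fewer.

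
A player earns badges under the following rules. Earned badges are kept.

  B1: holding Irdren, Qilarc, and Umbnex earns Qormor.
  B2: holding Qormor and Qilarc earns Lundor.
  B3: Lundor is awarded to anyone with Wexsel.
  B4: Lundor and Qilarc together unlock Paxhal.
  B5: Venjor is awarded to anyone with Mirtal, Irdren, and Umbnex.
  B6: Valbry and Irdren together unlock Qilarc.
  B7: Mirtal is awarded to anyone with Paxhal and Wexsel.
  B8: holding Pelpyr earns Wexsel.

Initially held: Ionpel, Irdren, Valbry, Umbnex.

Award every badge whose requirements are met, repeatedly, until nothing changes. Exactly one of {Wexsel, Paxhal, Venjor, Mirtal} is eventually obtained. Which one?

With Valbry and Irdren, Qilarc is earned (B6).
With Irdren, Qilarc, and Umbnex, Qormor is earned (B1).
With Qormor and Qilarc, Lundor is earned (B2).
With Lundor and Qilarc, Paxhal is earned (B4).
Wexsel would need Pelpyr (B8), but Pelpyr is never earned. Mirtal would need Paxhal and Wexsel (B7), but Wexsel is never earned. Venjor would need Mirtal, Irdren, and Umbnex (B5), but Mirtal is never earned.

Paxhal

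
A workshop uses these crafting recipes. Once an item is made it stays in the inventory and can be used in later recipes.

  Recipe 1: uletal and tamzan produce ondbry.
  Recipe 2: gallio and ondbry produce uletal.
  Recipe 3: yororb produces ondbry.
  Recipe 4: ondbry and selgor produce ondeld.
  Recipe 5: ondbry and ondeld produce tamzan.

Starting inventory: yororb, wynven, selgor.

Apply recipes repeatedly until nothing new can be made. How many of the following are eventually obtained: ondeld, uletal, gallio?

1

Using Recipe 3, yororb makes ondbry.
Using Recipe 4, ondbry and selgor make ondeld.
ondeld: reached.
uletal would need gallio and ondbry (Recipe 2), but gallio is never obtained.
No rule produces gallio, and it is not given.
Reached: ondeld — 1 of the 3.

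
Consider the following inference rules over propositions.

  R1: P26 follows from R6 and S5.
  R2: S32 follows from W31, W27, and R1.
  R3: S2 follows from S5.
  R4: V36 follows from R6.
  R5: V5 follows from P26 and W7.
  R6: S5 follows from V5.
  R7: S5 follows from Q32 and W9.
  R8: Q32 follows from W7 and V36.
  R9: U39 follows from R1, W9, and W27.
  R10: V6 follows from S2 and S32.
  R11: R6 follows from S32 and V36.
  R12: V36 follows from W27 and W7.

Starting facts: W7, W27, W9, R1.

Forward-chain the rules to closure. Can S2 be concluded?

Yes

From W27 and W7, R12 gives V36.
W7 and V36 hold, so Q32 follows (R8).
From Q32 and W9, R7 gives S5.
From S5, R3 gives S2.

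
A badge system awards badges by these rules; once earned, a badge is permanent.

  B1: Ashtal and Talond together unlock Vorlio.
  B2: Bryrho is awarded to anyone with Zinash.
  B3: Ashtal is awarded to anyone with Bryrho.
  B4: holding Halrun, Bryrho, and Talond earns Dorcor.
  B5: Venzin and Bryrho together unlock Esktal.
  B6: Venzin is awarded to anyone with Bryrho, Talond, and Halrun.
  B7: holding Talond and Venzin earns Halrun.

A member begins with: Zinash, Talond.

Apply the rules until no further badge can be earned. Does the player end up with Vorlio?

Yes

With Zinash, Bryrho is earned (B2).
With Bryrho, Ashtal is earned (B3).
With Ashtal and Talond, Vorlio is earned (B1).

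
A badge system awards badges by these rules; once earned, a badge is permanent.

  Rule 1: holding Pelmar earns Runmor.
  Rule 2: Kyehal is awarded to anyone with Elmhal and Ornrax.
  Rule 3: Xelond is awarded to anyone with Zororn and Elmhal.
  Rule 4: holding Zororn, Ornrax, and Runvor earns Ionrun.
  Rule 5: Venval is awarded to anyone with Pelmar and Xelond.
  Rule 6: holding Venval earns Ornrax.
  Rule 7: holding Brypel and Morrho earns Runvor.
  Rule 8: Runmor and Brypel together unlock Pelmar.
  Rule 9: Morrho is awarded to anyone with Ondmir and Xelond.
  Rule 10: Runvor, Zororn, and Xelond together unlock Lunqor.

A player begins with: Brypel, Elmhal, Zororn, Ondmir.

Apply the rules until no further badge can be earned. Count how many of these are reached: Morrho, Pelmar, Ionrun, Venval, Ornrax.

1

With Zororn and Elmhal, Xelond is earned (Rule 3).
With Ondmir and Xelond, Morrho is earned (Rule 9).
Morrho: reached.
Pelmar would need Runmor and Brypel (Rule 8), but Runmor is never earned.
Ionrun would need Zororn, Ornrax, and Runvor (Rule 4), but Ornrax is never earned.
Venval would need Pelmar and Xelond (Rule 5), but Pelmar is never earned.
Ornrax would need Venval (Rule 6), but Venval is never earned.
Reached: Morrho — 1 of the 5.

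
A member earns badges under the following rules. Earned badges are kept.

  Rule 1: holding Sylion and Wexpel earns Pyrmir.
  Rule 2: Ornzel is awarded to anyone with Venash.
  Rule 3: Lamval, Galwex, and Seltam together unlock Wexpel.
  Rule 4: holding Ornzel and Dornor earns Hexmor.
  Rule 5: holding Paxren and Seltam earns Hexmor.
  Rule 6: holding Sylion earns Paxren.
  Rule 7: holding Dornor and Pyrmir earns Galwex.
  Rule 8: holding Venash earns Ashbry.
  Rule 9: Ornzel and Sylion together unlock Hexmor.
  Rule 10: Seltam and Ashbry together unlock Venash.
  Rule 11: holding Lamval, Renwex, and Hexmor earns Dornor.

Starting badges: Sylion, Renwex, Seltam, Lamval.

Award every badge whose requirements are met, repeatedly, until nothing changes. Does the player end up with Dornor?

Yes

With Sylion, Paxren is earned (Rule 6).
With Paxren and Seltam, Hexmor is earned (Rule 5).
With Lamval, Renwex, and Hexmor, Dornor is earned (Rule 11).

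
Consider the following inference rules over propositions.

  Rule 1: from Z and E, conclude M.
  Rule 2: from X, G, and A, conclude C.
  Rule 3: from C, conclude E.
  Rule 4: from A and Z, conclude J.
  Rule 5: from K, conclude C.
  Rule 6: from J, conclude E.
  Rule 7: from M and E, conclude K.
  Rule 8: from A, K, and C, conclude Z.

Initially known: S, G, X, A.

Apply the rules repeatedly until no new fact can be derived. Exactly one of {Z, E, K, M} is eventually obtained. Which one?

From X, G, and A, Rule 2 gives C.
C holds, so E follows (Rule 3).
M would need Z and E (Rule 1), but Z is never established. Z would need A, K, and C (Rule 8), but K is never established. K would need M and E (Rule 7), but M is never established.

E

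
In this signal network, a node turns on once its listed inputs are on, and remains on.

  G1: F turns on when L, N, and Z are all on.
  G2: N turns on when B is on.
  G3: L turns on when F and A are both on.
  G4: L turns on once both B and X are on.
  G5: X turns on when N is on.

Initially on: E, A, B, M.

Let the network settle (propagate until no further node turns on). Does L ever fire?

Yes

G2: B on → N on.
G5: N on → X on.
B and X are on, so L turns on (G4).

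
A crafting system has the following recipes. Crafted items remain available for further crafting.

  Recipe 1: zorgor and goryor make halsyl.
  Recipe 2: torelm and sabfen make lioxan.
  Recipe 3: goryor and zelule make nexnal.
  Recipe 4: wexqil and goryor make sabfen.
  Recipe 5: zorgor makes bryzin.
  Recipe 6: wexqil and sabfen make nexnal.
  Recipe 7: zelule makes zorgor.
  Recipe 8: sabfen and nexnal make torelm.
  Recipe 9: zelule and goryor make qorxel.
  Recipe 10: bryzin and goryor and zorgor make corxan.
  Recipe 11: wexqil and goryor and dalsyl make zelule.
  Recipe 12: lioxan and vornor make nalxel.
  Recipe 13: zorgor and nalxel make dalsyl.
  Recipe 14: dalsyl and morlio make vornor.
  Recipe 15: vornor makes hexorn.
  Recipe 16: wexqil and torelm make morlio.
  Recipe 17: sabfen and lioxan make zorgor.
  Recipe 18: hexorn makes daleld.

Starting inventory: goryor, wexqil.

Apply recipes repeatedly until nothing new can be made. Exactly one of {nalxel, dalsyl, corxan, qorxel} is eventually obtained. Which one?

corxan

Using Recipe 4, wexqil and goryor make sabfen.
Using Recipe 6, wexqil and sabfen make nexnal.
Using Recipe 8, sabfen and nexnal make torelm.
torelm and sabfen → lioxan (Recipe 2).
Using Recipe 17, sabfen and lioxan make zorgor.
Using Recipe 5, zorgor makes bryzin.
bryzin and goryor and zorgor → corxan (Recipe 10).
qorxel would need zelule and goryor (Recipe 9), but zelule is never obtained. dalsyl would need zorgor and nalxel (Recipe 13), but nalxel is never obtained. nalxel would need lioxan and vornor (Recipe 12), but vornor is never obtained.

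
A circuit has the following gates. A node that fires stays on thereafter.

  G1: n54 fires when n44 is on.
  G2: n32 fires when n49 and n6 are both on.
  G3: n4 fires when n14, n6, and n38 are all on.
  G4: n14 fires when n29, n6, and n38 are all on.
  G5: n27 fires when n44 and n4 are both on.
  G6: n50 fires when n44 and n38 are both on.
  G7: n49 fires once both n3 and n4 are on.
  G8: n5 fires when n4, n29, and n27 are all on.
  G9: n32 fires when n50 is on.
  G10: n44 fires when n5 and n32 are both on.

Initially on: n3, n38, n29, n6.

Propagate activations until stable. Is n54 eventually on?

n54 would need n44 (G1), but n44 never turns on.

No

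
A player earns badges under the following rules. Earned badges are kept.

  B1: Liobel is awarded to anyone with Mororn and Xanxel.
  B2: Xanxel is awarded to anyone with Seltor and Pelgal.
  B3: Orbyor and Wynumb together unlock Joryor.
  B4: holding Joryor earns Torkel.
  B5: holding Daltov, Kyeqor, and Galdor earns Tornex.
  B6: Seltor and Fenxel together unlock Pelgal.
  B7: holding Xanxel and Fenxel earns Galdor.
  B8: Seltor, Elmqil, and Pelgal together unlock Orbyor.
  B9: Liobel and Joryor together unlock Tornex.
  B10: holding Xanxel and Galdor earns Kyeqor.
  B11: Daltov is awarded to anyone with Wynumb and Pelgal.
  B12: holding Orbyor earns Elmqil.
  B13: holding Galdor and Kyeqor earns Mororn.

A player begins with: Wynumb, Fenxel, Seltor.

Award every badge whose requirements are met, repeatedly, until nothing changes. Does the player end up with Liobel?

Yes

With Seltor and Fenxel, Pelgal is earned (B6).
With Seltor and Pelgal, Xanxel is earned (B2).
With Xanxel and Fenxel, Galdor is earned (B7).
With Xanxel and Galdor, Kyeqor is earned (B10).
With Galdor and Kyeqor, Mororn is earned (B13).
With Mororn and Xanxel, Liobel is earned (B1).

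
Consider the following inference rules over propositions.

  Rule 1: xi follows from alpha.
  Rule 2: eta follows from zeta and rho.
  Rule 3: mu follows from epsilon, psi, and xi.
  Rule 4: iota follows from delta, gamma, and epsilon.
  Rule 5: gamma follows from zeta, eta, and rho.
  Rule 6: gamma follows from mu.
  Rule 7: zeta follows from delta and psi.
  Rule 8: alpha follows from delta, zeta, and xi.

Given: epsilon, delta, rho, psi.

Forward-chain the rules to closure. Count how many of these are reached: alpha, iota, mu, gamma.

2

From delta and psi, Rule 7 gives zeta.
zeta and rho hold, so eta follows (Rule 2).
From zeta, eta, and rho, Rule 5 gives gamma.
delta, gamma, and epsilon hold, so iota follows (Rule 4).
alpha would need delta, zeta, and xi (Rule 8), but xi is never established.
iota: reached.
mu would need epsilon, psi, and xi (Rule 3), but xi is never established.
gamma: reached.
Reached: iota and gamma — 2 of the 4.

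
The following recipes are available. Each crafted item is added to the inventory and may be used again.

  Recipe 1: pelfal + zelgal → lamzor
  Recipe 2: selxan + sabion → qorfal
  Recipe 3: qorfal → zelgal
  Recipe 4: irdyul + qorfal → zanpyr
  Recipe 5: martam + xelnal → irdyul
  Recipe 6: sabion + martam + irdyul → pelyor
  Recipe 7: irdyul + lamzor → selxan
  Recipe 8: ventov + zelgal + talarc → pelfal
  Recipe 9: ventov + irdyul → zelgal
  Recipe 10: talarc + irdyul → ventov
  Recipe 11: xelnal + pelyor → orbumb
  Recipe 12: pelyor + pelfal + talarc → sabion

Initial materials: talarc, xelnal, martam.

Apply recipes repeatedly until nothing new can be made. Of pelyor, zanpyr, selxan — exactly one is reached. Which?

martam + xelnal → irdyul (Recipe 5).
talarc + irdyul → ventov (Recipe 10).
Using Recipe 9, ventov and irdyul make zelgal.
Using Recipe 8, ventov, zelgal, and talarc make pelfal.
Using Recipe 1, pelfal and zelgal make lamzor.
Using Recipe 7, irdyul and lamzor make selxan.
zanpyr would need irdyul and qorfal (Recipe 4), but qorfal is never obtained. pelyor would need sabion, martam, and irdyul (Recipe 6), but sabion is never obtained.

selxan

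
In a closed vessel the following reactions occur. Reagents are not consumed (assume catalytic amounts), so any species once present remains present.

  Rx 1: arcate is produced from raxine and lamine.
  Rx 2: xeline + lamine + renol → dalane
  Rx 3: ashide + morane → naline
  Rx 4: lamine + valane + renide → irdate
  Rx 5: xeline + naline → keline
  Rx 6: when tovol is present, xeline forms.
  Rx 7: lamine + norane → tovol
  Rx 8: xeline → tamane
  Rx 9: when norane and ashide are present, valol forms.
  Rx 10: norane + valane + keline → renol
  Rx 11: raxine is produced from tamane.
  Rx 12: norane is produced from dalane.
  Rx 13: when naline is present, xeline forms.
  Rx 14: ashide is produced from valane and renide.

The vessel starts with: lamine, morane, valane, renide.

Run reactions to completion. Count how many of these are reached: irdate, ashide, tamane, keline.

4

valane and renide present → ashide forms (Rx 14).
lamine, valane, and renide present → irdate forms (Rx 4).
ashide and morane present → naline forms (Rx 3).
naline present → xeline forms (Rx 13).
xeline present → tamane forms (Rx 8).
xeline and naline present → keline forms (Rx 5).
irdate: reached.
ashide: reached.
tamane: reached.
keline: reached.
All 4 are reached.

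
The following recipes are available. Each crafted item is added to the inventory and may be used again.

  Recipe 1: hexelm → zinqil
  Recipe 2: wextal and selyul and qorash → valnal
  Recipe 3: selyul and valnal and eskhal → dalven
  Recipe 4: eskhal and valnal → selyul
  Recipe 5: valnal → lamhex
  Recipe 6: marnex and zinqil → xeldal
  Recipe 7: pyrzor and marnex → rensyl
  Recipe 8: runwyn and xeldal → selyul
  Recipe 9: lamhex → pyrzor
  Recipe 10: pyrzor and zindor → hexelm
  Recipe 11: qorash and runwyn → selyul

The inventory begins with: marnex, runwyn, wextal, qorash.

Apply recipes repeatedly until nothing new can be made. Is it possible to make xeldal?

No

xeldal would need marnex and zinqil (Recipe 6), but zinqil is never obtained.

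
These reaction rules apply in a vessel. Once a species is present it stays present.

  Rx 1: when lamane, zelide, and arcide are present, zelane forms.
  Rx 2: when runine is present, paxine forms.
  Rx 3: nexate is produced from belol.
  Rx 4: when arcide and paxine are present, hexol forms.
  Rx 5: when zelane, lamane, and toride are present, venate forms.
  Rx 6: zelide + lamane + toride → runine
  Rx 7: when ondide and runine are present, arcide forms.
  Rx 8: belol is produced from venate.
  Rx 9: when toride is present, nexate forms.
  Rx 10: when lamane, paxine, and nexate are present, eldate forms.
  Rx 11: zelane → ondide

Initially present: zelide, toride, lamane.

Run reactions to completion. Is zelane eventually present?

zelane would need lamane, zelide, and arcide (Rx 1), but arcide never forms.

No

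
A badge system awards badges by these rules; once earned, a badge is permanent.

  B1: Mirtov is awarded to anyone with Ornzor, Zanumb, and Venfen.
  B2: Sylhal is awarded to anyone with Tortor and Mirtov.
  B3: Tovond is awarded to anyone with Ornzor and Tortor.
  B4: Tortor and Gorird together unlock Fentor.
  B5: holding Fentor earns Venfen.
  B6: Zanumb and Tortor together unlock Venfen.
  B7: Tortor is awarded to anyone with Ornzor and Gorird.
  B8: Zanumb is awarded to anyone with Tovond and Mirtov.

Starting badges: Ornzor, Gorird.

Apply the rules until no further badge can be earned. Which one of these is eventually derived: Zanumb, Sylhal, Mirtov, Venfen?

With Ornzor and Gorird, Tortor is earned (B7).
With Tortor and Gorird, Fentor is earned (B4).
With Fentor, Venfen is earned (B5).
Mirtov would need Ornzor, Zanumb, and Venfen (B1), but Zanumb is never earned. Sylhal would need Tortor and Mirtov (B2), but Mirtov is never earned. Zanumb would need Tovond and Mirtov (B8), but Mirtov is never earned.

Venfen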